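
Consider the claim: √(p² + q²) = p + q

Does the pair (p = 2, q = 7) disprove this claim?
Substituting p = 2, q = 7:
LHS = √(2² + 7²) = √(53) ≈ 7.28
RHS = 2 + 7 = 9

Since LHS ≠ RHS, this pair disproves the claim.

Answer: Yes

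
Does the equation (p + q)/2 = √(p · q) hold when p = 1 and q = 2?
Fails

Substituting p = 1, q = 2:

LHS = (1 + 2)/2 = 3/2
RHS = √(1 · 2) = √(2) ≈ 1.414

LHS ≠ RHS, so the equation does not hold at this point.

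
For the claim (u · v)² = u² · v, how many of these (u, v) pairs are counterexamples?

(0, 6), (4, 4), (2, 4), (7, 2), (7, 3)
4

Testing each pair:
(0, 6): LHS = 0, RHS = 0 → satisfies claim
(4, 4): LHS = 256, RHS = 64 → counterexample
(2, 4): LHS = 64, RHS = 16 → counterexample
(7, 2): LHS = 196, RHS = 98 → counterexample
(7, 3): LHS = 441, RHS = 147 → counterexample

That makes 4 counterexamples.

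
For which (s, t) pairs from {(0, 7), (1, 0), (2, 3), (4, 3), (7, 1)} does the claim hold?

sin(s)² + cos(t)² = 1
None

Testing each pair:
(0, 7): LHS = cos(7)² ≈ 0.5684, RHS = 1 → fails
(1, 0): LHS = sin(1)² + 1 ≈ 1.708, RHS = 1 → fails
(2, 3): LHS = sin(2)² + cos(3)² ≈ 1.807, RHS = 1 → fails
(4, 3): LHS = sin(4)² + cos(3)² ≈ 1.553, RHS = 1 → fails
(7, 1): LHS = cos(1)² + sin(7)² ≈ 0.7236, RHS = 1 → fails

No pair satisfies the claim.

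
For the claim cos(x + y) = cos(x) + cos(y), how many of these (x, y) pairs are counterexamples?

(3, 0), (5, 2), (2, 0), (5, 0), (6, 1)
Testing each pair:
(3, 0): LHS = cos(3) ≈ -0.99, RHS = cos(3) + 1 ≈ 0.01001 → counterexample
(5, 2): LHS = cos(7) ≈ 0.7539, RHS = cos(2) + cos(5) ≈ -0.1325 → counterexample
(2, 0): LHS = cos(2) ≈ -0.4161, RHS = cos(2) + 1 ≈ 0.5839 → counterexample
(5, 0): LHS = cos(5) ≈ 0.2837, RHS = cos(5) + 1 ≈ 1.284 → counterexample
(6, 1): LHS = cos(7) ≈ 0.7539, RHS = cos(1) + cos(6) ≈ 1.5 → counterexample

That makes 5 counterexamples.

Answer: 5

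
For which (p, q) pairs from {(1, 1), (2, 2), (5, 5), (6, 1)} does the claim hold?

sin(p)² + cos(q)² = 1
Testing each pair:
(1, 1): LHS = cos(1)² + sin(1)² = 1, RHS = 1 → holds
(2, 2): LHS = cos(2)² + sin(2)² = 1, RHS = 1 → holds
(5, 5): LHS = cos(5)² + sin(5)² = 1, RHS = 1 → holds
(6, 1): LHS = sin(6)² + cos(1)² ≈ 0.37, RHS = 1 → fails

3 of 4 pairs satisfy the claim.

Answer: (1, 1), (2, 2), (5, 5)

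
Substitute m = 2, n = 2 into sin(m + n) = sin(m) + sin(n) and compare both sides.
LHS = sin(2 + 2) = sin(4) ≈ -0.7568
RHS = sin(2) + sin(2) = 2·sin(2) ≈ 1.819

LHS ≠ RHS (they differ by about 2.575), so the equation does not hold here.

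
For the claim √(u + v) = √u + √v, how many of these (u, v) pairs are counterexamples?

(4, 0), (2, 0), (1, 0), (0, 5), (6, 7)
Testing each pair:
(4, 0): LHS = 2, RHS = 2 → satisfies claim
(2, 0): LHS = √(2) ≈ 1.414, RHS = √(2) ≈ 1.414 → satisfies claim
(1, 0): LHS = 1, RHS = 1 → satisfies claim
(0, 5): LHS = √(5) ≈ 2.236, RHS = √(5) ≈ 2.236 → satisfies claim
(6, 7): LHS = √(13) ≈ 3.606, RHS = √(6) + √(7) ≈ 5.095 → counterexample

That makes 1 counterexample.

Answer: 1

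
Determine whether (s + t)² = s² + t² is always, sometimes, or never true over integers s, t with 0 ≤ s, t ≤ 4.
Sometimes true

It holds at (s, t) = (1, 0) (both sides equal 1), but fails at (s, t) = (1, 3) (LHS = 16, RHS = 10).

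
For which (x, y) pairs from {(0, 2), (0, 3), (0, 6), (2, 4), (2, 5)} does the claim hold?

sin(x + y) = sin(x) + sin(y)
Testing each pair:
(0, 2): LHS = sin(2) ≈ 0.9093, RHS = sin(2) ≈ 0.9093 → holds
(0, 3): LHS = sin(3) ≈ 0.1411, RHS = sin(3) ≈ 0.1411 → holds
(0, 6): LHS = sin(6) ≈ -0.2794, RHS = sin(6) ≈ -0.2794 → holds
(2, 4): LHS = sin(6) ≈ -0.2794, RHS = sin(4) + sin(2) ≈ 0.1525 → fails
(2, 5): LHS = sin(7) ≈ 0.657, RHS = sin(5) + sin(2) ≈ -0.04963 → fails

3 of 5 pairs satisfy the claim.

Answer: (0, 2), (0, 3), (0, 6)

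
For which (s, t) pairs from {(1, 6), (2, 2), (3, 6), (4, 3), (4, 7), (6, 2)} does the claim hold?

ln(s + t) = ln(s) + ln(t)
Testing each pair:
(1, 6): LHS = ln(7) ≈ 1.946, RHS = ln(6) ≈ 1.792 → fails
(2, 2): LHS = ln(4) ≈ 1.386, RHS = 2·ln(2) ≈ 1.386 → holds
(3, 6): LHS = ln(9) ≈ 2.197, RHS = ln(3) + ln(6) ≈ 2.89 → fails
(4, 3): LHS = ln(7) ≈ 1.946, RHS = ln(3) + ln(4) ≈ 2.485 → fails
(4, 7): LHS = ln(11) ≈ 2.398, RHS = ln(4) + ln(7) ≈ 3.332 → fails
(6, 2): LHS = ln(8) ≈ 2.079, RHS = ln(2) + ln(6) ≈ 2.485 → fails

1 of 6 pairs satisfies the claim.

Answer: (2, 2)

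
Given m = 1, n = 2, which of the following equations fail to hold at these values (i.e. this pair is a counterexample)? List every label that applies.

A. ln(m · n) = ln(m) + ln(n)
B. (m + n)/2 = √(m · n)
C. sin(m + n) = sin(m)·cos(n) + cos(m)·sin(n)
Evaluating each claim at the given values:
A. LHS = ln(2) ≈ 0.6931, RHS = ln(2) ≈ 0.6931 → holds here (LHS = RHS)
B. LHS = 3/2, RHS = √(2) ≈ 1.414 → fails here (LHS ≠ RHS)
C. LHS = sin(3) ≈ 0.1411, RHS = sin(1)·cos(2) + sin(2)·cos(1) ≈ 0.1411 → holds here (LHS = RHS)

Answer: B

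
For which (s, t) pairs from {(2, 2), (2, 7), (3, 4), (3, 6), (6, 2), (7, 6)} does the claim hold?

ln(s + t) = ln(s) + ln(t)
Testing each pair:
(2, 2): LHS = ln(4) ≈ 1.386, RHS = 2·ln(2) ≈ 1.386 → holds
(2, 7): LHS = ln(9) ≈ 2.197, RHS = ln(2) + ln(7) ≈ 2.639 → fails
(3, 4): LHS = ln(7) ≈ 1.946, RHS = ln(3) + ln(4) ≈ 2.485 → fails
(3, 6): LHS = ln(9) ≈ 2.197, RHS = ln(3) + ln(6) ≈ 2.89 → fails
(6, 2): LHS = ln(8) ≈ 2.079, RHS = ln(2) + ln(6) ≈ 2.485 → fails
(7, 6): LHS = ln(13) ≈ 2.565, RHS = ln(6) + ln(7) ≈ 3.738 → fails

1 of 6 pairs satisfies the claim.

Answer: (2, 2)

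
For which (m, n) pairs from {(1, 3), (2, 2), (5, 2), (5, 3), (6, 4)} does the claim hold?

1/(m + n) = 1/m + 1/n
Testing each pair:
(1, 3): LHS = 1/4, RHS = 4/3 → fails
(2, 2): LHS = 1/4, RHS = 1 → fails
(5, 2): LHS = 1/7, RHS = 7/10 → fails
(5, 3): LHS = 1/8, RHS = 8/15 → fails
(6, 4): LHS = 1/10, RHS = 5/12 → fails

No pair satisfies the claim.

Answer: None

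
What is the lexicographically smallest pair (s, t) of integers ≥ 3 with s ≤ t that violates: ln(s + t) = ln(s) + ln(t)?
Substituting (3, 3) into the claim:
LHS = ln(3 + 3) = ln(6) ≈ 1.792
RHS = ln(3) + ln(3) = 2·ln(3) ≈ 2.197

Since LHS ≠ RHS, this pair disproves the claim, and no lexicographically smaller pair (s ≤ t, integers ≥ 3) does.

For instance (6, 6) is also a counterexample (LHS = ln(12) ≈ 2.485, RHS = 2·ln(6) ≈ 3.584), but it's lexicographically larger.

Answer: (s, t) = (3, 3)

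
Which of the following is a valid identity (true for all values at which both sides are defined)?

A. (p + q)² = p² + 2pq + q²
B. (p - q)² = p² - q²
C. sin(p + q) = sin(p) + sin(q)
A

A: holds — e.g. at (5, 5), both sides equal 100.
B: fails at (4, 5) — LHS = 1, RHS = -9.
C: fails at (1, 1) — LHS = sin(2) ≈ 0.9093, RHS = 2·sin(1) ≈ 1.683.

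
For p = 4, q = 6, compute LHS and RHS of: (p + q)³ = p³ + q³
LHS = (4 + 6)³ = 1000
RHS = 4³ + 6³ = 280

LHS ≠ RHS, so the equation does not hold here.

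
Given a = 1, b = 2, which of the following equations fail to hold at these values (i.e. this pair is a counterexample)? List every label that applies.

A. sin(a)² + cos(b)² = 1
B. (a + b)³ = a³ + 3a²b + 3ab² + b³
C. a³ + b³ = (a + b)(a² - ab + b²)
A

Evaluating each claim at the given values:
A. LHS = cos(2)² + sin(1)² ≈ 0.8813, RHS = 1 → fails here (LHS ≠ RHS)
B. LHS = 27, RHS = 27 → holds here (LHS = RHS)
C. LHS = 9, RHS = 9 → holds here (LHS = RHS)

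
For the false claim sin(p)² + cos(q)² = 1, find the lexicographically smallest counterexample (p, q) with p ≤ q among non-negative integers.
(p, q) = (0, 1)

At (0, 0): both sides equal 1, so it holds there.

Substituting (0, 1) into the claim:
LHS = sin(0)² + cos(1)² = cos(1)² ≈ 0.2919
RHS = 1

Since LHS ≠ RHS, this pair disproves the claim, and no lexicographically smaller pair (p ≤ q, non-negative integers) does.

For instance (1, 4) is also a counterexample (LHS = cos(4)² + sin(1)² ≈ 1.135, RHS = 1), but it's lexicographically larger.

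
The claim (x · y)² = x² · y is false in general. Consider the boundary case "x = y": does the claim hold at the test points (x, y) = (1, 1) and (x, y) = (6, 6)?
Only at (1, 1)

At (1, 1): LHS = 1, RHS = 1 → equal
At (6, 6): LHS = 1296 ≠ RHS = 216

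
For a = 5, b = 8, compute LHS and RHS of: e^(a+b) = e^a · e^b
LHS = e^(5+8) = e^13 ≈ 442413.4
RHS = e^5 · e^8 = e^13 ≈ 442413.4

LHS = RHS: the two sides agree.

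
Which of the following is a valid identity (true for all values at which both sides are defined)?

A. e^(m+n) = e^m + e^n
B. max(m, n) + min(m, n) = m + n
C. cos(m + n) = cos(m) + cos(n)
B

A: fails at (1, 5) — LHS = e^6 ≈ 403.4, RHS = e + e^5 ≈ 151.1.
B: holds — e.g. at (4, 5), both sides equal 9.
C: fails at (2, 7) — LHS = cos(9) ≈ -0.9111, RHS = cos(2) + cos(7) ≈ 0.3378.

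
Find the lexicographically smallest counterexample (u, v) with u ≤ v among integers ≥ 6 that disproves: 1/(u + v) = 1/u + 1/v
Substituting (6, 6) into the claim:
LHS = 1/(6 + 6) = 1/12
RHS = 1/6 + 1/6 = 1/3

Since LHS ≠ RHS, this pair disproves the claim, and no lexicographically smaller pair (u ≤ v, integers ≥ 6) does.

For instance (6, 8) is also a counterexample (LHS = 1/14, RHS = 7/24), but it's lexicographically larger.

Answer: (u, v) = (6, 6)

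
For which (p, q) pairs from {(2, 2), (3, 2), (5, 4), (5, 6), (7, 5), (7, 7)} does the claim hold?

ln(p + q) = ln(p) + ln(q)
Testing each pair:
(2, 2): LHS = ln(4) ≈ 1.386, RHS = 2·ln(2) ≈ 1.386 → holds
(3, 2): LHS = ln(5) ≈ 1.609, RHS = ln(2) + ln(3) ≈ 1.792 → fails
(5, 4): LHS = ln(9) ≈ 2.197, RHS = ln(4) + ln(5) ≈ 2.996 → fails
(5, 6): LHS = ln(11) ≈ 2.398, RHS = ln(5) + ln(6) ≈ 3.401 → fails
(7, 5): LHS = ln(12) ≈ 2.485, RHS = ln(5) + ln(7) ≈ 3.555 → fails
(7, 7): LHS = ln(14) ≈ 2.639, RHS = 2·ln(7) ≈ 3.892 → fails

1 of 6 pairs satisfies the claim.

Answer: (2, 2)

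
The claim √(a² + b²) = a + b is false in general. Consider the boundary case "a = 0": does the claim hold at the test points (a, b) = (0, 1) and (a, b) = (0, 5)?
At (0, 1): LHS = 1, RHS = 1 → equal
At (0, 5): LHS = 5, RHS = 5 → equal

So the claim does hold at both of these boundary points, even though it is not an identity.

Answer: Yes, holds at both test points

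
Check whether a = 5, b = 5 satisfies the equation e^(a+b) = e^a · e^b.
Substituting a = 5, b = 5:

LHS = e^(5+5) = e^10 ≈ 22026.5
RHS = e^5 · e^5 = e^10 ≈ 22026.5

LHS = RHS, so the equation holds at this point.

Answer: Holds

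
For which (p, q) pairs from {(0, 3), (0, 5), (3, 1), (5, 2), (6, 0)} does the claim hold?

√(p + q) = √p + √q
Testing each pair:
(0, 3): LHS = √(3) ≈ 1.732, RHS = √(3) ≈ 1.732 → holds
(0, 5): LHS = √(5) ≈ 2.236, RHS = √(5) ≈ 2.236 → holds
(3, 1): LHS = 2, RHS = 1 + √(3) ≈ 2.732 → fails
(5, 2): LHS = √(7) ≈ 2.646, RHS = √(2) + √(5) ≈ 3.65 → fails
(6, 0): LHS = √(6) ≈ 2.449, RHS = √(6) ≈ 2.449 → holds

3 of 5 pairs satisfy the claim.

Answer: (0, 3), (0, 5), (6, 0)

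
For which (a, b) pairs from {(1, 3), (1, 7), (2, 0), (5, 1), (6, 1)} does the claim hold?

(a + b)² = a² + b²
(2, 0)

Testing each pair:
(1, 3): LHS = 16, RHS = 10 → fails
(1, 7): LHS = 64, RHS = 50 → fails
(2, 0): LHS = 4, RHS = 4 → holds
(5, 1): LHS = 36, RHS = 26 → fails
(6, 1): LHS = 49, RHS = 37 → fails

1 of 5 pairs satisfies the claim.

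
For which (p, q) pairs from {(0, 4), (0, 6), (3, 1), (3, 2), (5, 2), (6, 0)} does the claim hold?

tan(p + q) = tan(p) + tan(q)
Testing each pair:
(0, 4): LHS = tan(4) ≈ 1.158, RHS = tan(4) ≈ 1.158 → holds
(0, 6): LHS = tan(6) ≈ -0.291, RHS = tan(6) ≈ -0.291 → holds
(3, 1): LHS = tan(4) ≈ 1.158, RHS = tan(3) + tan(1) ≈ 1.415 → fails
(3, 2): LHS = tan(5) ≈ -3.381, RHS = tan(2) + tan(3) ≈ -2.328 → fails
(5, 2): LHS = tan(7) ≈ 0.8714, RHS = tan(5) + tan(2) ≈ -5.566 → fails
(6, 0): LHS = tan(6) ≈ -0.291, RHS = tan(6) ≈ -0.291 → holds

3 of 6 pairs satisfy the claim.

Answer: (0, 4), (0, 6), (6, 0)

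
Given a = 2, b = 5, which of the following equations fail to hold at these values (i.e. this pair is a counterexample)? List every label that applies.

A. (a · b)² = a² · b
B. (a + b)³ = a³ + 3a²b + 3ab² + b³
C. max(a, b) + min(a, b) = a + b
A

Evaluating each claim at the given values:
A. LHS = 100, RHS = 20 → fails here (LHS ≠ RHS)
B. LHS = 343, RHS = 343 → holds here (LHS = RHS)
C. LHS = 7, RHS = 7 → holds here (LHS = RHS)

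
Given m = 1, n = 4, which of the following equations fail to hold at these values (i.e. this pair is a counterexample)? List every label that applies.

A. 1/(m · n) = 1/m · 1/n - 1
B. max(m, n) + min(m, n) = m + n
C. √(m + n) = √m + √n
A, C

Evaluating each claim at the given values:
A. LHS = 1/4, RHS = -3/4 → fails here (LHS ≠ RHS)
B. LHS = 5, RHS = 5 → holds here (LHS = RHS)
C. LHS = √(5) ≈ 2.236, RHS = 3 → fails here (LHS ≠ RHS)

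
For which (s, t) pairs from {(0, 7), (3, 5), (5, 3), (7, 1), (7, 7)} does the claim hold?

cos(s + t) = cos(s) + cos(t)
None

Testing each pair:
(0, 7): LHS = cos(7) ≈ 0.7539, RHS = cos(7) + 1 ≈ 1.754 → fails
(3, 5): LHS = cos(8) ≈ -0.1455, RHS = cos(3) + cos(5) ≈ -0.7063 → fails
(5, 3): LHS = cos(8) ≈ -0.1455, RHS = cos(3) + cos(5) ≈ -0.7063 → fails
(7, 1): LHS = cos(8) ≈ -0.1455, RHS = cos(1) + cos(7) ≈ 1.294 → fails
(7, 7): LHS = cos(14) ≈ 0.1367, RHS = 2·cos(7) ≈ 1.508 → fails

No pair satisfies the claim.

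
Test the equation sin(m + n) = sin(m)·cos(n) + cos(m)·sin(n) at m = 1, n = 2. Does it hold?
Holds

Substituting m = 1, n = 2:

LHS = sin(1 + 2) = sin(3) ≈ 0.1411
RHS = sin(1)·cos(2) + cos(1)·sin(2) = sin(1)·cos(2) + sin(2)·cos(1) ≈ 0.1411

LHS = RHS, so the equation holds at this point.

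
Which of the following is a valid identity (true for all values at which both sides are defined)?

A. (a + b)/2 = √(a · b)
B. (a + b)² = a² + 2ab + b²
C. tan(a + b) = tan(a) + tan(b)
A: fails at (2, 5) — LHS = 7/2, RHS = √(10) ≈ 3.162.
B: holds — e.g. at (2, 4), both sides equal 36.
C: fails at (4, 6) — LHS = tan(10) ≈ 0.6484, RHS = tan(6) + tan(4) ≈ 0.8668.

Answer: B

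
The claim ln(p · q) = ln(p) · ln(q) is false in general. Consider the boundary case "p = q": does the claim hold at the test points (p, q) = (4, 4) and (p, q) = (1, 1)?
At (4, 4): LHS = ln(16) ≈ 2.773 ≠ RHS = ln(4)² ≈ 1.922
At (1, 1): LHS = 0, RHS = 0 → equal

Answer: Only at (1, 1)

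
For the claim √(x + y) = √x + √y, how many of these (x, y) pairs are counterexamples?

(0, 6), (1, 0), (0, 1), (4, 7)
Testing each pair:
(0, 6): LHS = √(6) ≈ 2.449, RHS = √(6) ≈ 2.449 → satisfies claim
(1, 0): LHS = 1, RHS = 1 → satisfies claim
(0, 1): LHS = 1, RHS = 1 → satisfies claim
(4, 7): LHS = √(11) ≈ 3.317, RHS = 2 + √(7) ≈ 4.646 → counterexample

That makes 1 counterexample.

Answer: 1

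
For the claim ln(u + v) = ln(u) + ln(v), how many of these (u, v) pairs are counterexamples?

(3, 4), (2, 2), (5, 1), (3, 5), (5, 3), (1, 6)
5

Testing each pair:
(3, 4): LHS = ln(7) ≈ 1.946, RHS = ln(3) + ln(4) ≈ 2.485 → counterexample
(2, 2): LHS = ln(4) ≈ 1.386, RHS = 2·ln(2) ≈ 1.386 → satisfies claim
(5, 1): LHS = ln(6) ≈ 1.792, RHS = ln(5) ≈ 1.609 → counterexample
(3, 5): LHS = ln(8) ≈ 2.079, RHS = ln(3) + ln(5) ≈ 2.708 → counterexample
(5, 3): LHS = ln(8) ≈ 2.079, RHS = ln(3) + ln(5) ≈ 2.708 → counterexample
(1, 6): LHS = ln(7) ≈ 1.946, RHS = ln(6) ≈ 1.792 → counterexample

That makes 5 counterexamples.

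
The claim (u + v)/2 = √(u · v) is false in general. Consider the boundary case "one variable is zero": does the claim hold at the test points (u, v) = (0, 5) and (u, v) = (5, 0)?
At (0, 5): LHS = 5/2 ≠ RHS = 0
At (5, 0): LHS = 5/2 ≠ RHS = 0

Answer: No, fails at both test points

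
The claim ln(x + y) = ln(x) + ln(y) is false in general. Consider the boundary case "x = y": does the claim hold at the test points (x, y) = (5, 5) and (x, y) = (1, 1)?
At (5, 5): LHS = ln(10) ≈ 2.303 ≠ RHS = 2·ln(5) ≈ 3.219
At (1, 1): LHS = ln(2) ≈ 0.6931 ≠ RHS = 0

Answer: No, fails at both test points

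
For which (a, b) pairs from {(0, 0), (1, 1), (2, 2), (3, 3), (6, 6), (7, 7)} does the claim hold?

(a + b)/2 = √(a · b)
Testing each pair:
(0, 0): LHS = 0, RHS = 0 → holds
(1, 1): LHS = 1, RHS = 1 → holds
(2, 2): LHS = 2, RHS = 2 → holds
(3, 3): LHS = 3, RHS = 3 → holds
(6, 6): LHS = 6, RHS = 6 → holds
(7, 7): LHS = 7, RHS = 7 → holds

Every pair satisfies the claim.

Answer: All pairs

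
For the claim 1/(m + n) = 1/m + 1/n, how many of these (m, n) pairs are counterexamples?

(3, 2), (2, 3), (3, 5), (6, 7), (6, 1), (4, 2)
Testing each pair:
(3, 2): LHS = 1/5, RHS = 5/6 → counterexample
(2, 3): LHS = 1/5, RHS = 5/6 → counterexample
(3, 5): LHS = 1/8, RHS = 8/15 → counterexample
(6, 7): LHS = 1/13, RHS = 13/42 → counterexample
(6, 1): LHS = 1/7, RHS = 7/6 → counterexample
(4, 2): LHS = 1/6, RHS = 3/4 → counterexample

That makes 6 counterexamples.

Answer: 6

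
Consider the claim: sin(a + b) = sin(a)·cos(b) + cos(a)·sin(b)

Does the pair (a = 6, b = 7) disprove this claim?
No

Substituting a = 6, b = 7:
LHS = sin(6 + 7) = sin(13) ≈ 0.4202
RHS = sin(6)·cos(7) + cos(6)·sin(7) = sin(6)·cos(7) + sin(7)·cos(6) ≈ 0.4202

The sides agree, so this pair does not disprove the claim.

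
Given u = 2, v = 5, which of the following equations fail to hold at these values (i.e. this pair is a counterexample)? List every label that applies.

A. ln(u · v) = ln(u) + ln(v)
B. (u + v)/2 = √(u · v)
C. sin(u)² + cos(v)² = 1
B, C

Evaluating each claim at the given values:
A. LHS = ln(10) ≈ 2.303, RHS = ln(2) + ln(5) ≈ 2.303 → holds here (LHS = RHS)
B. LHS = 7/2, RHS = √(10) ≈ 3.162 → fails here (LHS ≠ RHS)
C. LHS = cos(5)² + sin(2)² ≈ 0.9073, RHS = 1 → fails here (LHS ≠ RHS)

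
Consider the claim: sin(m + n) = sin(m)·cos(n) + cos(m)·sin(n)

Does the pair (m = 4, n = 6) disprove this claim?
No

Substituting m = 4, n = 6:
LHS = sin(4 + 6) = sin(10) ≈ -0.544
RHS = sin(4)·cos(6) + cos(4)·sin(6) = sin(4)·cos(6) + sin(6)·cos(4) ≈ -0.544

The sides agree, so this pair does not disprove the claim.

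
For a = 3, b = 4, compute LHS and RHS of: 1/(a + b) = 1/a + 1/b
LHS = 1/(3 + 4) = 1/7
RHS = 1/3 + 1/4 = 7/12

LHS ≠ RHS, so the equation does not hold here.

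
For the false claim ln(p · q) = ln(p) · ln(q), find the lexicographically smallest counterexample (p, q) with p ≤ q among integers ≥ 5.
Substituting (5, 5) into the claim:
LHS = ln(5 · 5) = ln(25) ≈ 3.219
RHS = ln(5) · ln(5) = ln(5)² ≈ 2.59

Since LHS ≠ RHS, this pair disproves the claim, and no lexicographically smaller pair (p ≤ q, integers ≥ 5) does.

For instance (9, 11) is also a counterexample (LHS = ln(99) ≈ 4.595, RHS = ln(9)·ln(11) ≈ 5.269), but it's lexicographically larger.

Answer: (p, q) = (5, 5)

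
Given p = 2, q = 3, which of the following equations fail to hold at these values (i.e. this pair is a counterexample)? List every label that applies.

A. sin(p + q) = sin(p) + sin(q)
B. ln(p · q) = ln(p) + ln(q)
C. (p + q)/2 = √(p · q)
A, C

Evaluating each claim at the given values:
A. LHS = sin(5) ≈ -0.9589, RHS = sin(3) + sin(2) ≈ 1.05 → fails here (LHS ≠ RHS)
B. LHS = ln(6) ≈ 1.792, RHS = ln(2) + ln(3) ≈ 1.792 → holds here (LHS = RHS)
C. LHS = 5/2, RHS = √(6) ≈ 2.449 → fails here (LHS ≠ RHS)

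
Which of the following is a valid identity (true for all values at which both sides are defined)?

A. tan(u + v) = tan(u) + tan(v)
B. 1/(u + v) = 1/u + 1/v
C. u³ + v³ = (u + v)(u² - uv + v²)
C

A: fails at (5, 8) — LHS = tan(13) ≈ 0.463, RHS = tan(8) + tan(5) ≈ -10.18.
B: fails at (3, 7) — LHS = 1/10, RHS = 10/21.
C: holds — e.g. at (3, 4), both sides equal 91.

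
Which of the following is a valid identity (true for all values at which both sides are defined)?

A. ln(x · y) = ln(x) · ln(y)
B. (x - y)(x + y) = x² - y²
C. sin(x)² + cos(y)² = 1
B

A: fails at (1, 4) — LHS = ln(4) ≈ 1.386, RHS = 0.
B: holds — e.g. at (0, 1), both sides equal -1.
C: fails at (2, 4) — LHS = cos(4)² + sin(2)² ≈ 1.254, RHS = 1.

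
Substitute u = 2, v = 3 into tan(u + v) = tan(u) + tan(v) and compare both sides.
LHS = tan(2 + 3) = tan(5) ≈ -3.381
RHS = tan(2) + tan(3) ≈ -2.328

LHS ≠ RHS (they differ by about 1.053), so the equation does not hold here.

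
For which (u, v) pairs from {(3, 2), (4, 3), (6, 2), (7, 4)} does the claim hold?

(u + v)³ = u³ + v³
None

Testing each pair:
(3, 2): LHS = 125, RHS = 35 → fails
(4, 3): LHS = 343, RHS = 91 → fails
(6, 2): LHS = 512, RHS = 224 → fails
(7, 4): LHS = 1331, RHS = 407 → fails

No pair satisfies the claim.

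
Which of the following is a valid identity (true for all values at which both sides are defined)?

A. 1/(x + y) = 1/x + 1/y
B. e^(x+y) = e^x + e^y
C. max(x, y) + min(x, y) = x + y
A: fails at (5, 5) — LHS = 1/10, RHS = 2/5.
B: fails at (4, 5) — LHS = e^9 ≈ 8103, RHS = e^4 + e^5 ≈ 203.
C: holds — e.g. at (2, 3), both sides equal 5.

Answer: C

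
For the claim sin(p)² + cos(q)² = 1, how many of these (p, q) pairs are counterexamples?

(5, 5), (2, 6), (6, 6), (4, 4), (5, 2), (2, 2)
2

Testing each pair:
(5, 5): LHS = cos(5)² + sin(5)² = 1, RHS = 1 → satisfies claim
(2, 6): LHS = sin(2)² + cos(6)² ≈ 1.749, RHS = 1 → counterexample
(6, 6): LHS = sin(6)² + cos(6)² = 1, RHS = 1 → satisfies claim
(4, 4): LHS = cos(4)² + sin(4)² = 1, RHS = 1 → satisfies claim
(5, 2): LHS = cos(2)² + sin(5)² ≈ 1.093, RHS = 1 → counterexample
(2, 2): LHS = cos(2)² + sin(2)² = 1, RHS = 1 → satisfies claim

That makes 2 counterexamples.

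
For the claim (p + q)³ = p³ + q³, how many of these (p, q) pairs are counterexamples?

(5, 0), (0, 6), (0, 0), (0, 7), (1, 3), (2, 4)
Testing each pair:
(5, 0): LHS = 125, RHS = 125 → satisfies claim
(0, 6): LHS = 216, RHS = 216 → satisfies claim
(0, 0): LHS = 0, RHS = 0 → satisfies claim
(0, 7): LHS = 343, RHS = 343 → satisfies claim
(1, 3): LHS = 64, RHS = 28 → counterexample
(2, 4): LHS = 216, RHS = 72 → counterexample

That makes 2 counterexamples.

Answer: 2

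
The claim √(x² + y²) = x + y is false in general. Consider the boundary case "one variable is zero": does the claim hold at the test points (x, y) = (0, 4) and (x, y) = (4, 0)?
Yes, holds at both test points

At (0, 4): LHS = 4, RHS = 4 → equal
At (4, 0): LHS = 4, RHS = 4 → equal

So the claim does hold at both of these boundary points, even though it is not an identity.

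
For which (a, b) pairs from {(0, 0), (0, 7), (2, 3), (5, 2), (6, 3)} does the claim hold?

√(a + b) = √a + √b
(0, 0), (0, 7)

Testing each pair:
(0, 0): LHS = 0, RHS = 0 → holds
(0, 7): LHS = √(7) ≈ 2.646, RHS = √(7) ≈ 2.646 → holds
(2, 3): LHS = √(5) ≈ 2.236, RHS = √(2) + √(3) ≈ 3.146 → fails
(5, 2): LHS = √(7) ≈ 2.646, RHS = √(2) + √(5) ≈ 3.65 → fails
(6, 3): LHS = 3, RHS = √(3) + √(6) ≈ 4.182 → fails

2 of 5 pairs satisfy the claim.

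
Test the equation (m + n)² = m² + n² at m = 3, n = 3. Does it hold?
Substituting m = 3, n = 3:

LHS = (3 + 3)² = 36
RHS = 3² + 3² = 18

LHS ≠ RHS, so the equation does not hold at this point.

Answer: Fails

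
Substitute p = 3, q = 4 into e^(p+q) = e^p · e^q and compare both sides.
LHS = e^(3+4) = e^7 ≈ 1097
RHS = e^3 · e^4 = e^7 ≈ 1097

LHS = RHS: the two sides agree.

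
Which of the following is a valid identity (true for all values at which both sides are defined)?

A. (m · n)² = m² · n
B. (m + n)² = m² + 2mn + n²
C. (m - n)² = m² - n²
B

A: fails at (6, 7) — LHS = 1764, RHS = 252.
B: holds — e.g. at (5, 5), both sides equal 100.
C: fails at (3, 5) — LHS = 4, RHS = -16.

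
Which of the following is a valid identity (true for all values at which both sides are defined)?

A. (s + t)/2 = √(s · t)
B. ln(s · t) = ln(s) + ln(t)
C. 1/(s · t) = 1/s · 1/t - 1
A: fails at (2, 7) — LHS = 9/2, RHS = √(14) ≈ 3.742.
B: holds — e.g. at (4, 6), both sides equal ln(24) ≈ 3.178.
C: fails at (1, 2) — LHS = 1/2, RHS = -1/2.

Answer: B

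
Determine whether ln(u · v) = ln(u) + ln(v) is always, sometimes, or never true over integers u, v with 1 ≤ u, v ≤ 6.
The identity holds for every pair in the range. For instance at (u, v) = (6, 4): both sides equal ln(24) ≈ 3.178.

Answer: Always true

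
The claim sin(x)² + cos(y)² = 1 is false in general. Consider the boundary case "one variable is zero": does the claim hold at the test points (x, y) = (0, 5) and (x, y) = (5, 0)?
At (0, 5): LHS = cos(5)² ≈ 0.08046 ≠ RHS = 1
At (5, 0): LHS = sin(5)² + 1 ≈ 1.92 ≠ RHS = 1

Answer: No, fails at both test points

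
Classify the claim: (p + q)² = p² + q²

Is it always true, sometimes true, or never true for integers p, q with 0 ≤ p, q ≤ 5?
Sometimes true

It holds at (p, q) = (3, 0) (both sides equal 9), but fails at (p, q) = (2, 5) (LHS = 49, RHS = 29).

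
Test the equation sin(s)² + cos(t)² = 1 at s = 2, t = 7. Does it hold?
Substituting s = 2, t = 7:

LHS = sin(2)² + cos(7)² ≈ 1.395
RHS = 1

LHS ≠ RHS, so the equation does not hold at this point.

Answer: Fails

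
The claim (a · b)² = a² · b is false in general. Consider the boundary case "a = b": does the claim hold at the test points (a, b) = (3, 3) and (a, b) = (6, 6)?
At (3, 3): LHS = 81 ≠ RHS = 27
At (6, 6): LHS = 1296 ≠ RHS = 216

Answer: No, fails at both test points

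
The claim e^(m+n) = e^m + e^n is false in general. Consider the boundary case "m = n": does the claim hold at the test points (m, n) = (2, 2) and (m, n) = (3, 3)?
No, fails at both test points

At (2, 2): LHS = e^4 ≈ 54.6 ≠ RHS = 2·e^2 ≈ 14.78
At (3, 3): LHS = e^6 ≈ 403.4 ≠ RHS = 2·e^3 ≈ 40.17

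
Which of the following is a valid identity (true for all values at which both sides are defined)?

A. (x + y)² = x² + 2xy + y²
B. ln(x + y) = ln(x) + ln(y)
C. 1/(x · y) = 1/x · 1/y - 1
A: holds — e.g. at (4, 5), both sides equal 81.
B: fails at (1, 3) — LHS = ln(4) ≈ 1.386, RHS = ln(3) ≈ 1.099.
C: fails at (5, 8) — LHS = 1/40, RHS = -39/40.

Answer: A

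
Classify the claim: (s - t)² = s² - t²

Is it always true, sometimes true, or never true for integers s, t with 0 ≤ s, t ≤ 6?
It holds at (s, t) = (3, 0) (both sides equal 9), but fails at (s, t) = (4, 3) (LHS = 1, RHS = 7).

Answer: Sometimes true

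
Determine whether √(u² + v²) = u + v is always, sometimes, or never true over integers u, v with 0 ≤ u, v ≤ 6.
It holds at (u, v) = (0, 1) (both sides equal 1), but fails at (u, v) = (4, 3) (LHS = 5, RHS = 7).

Answer: Sometimes true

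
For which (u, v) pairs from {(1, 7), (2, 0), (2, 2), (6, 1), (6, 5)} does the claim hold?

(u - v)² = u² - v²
(2, 0), (2, 2)

Testing each pair:
(1, 7): LHS = 36, RHS = -48 → fails
(2, 0): LHS = 4, RHS = 4 → holds
(2, 2): LHS = 0, RHS = 0 → holds
(6, 1): LHS = 25, RHS = 35 → fails
(6, 5): LHS = 1, RHS = 11 → fails

2 of 5 pairs satisfy the claim.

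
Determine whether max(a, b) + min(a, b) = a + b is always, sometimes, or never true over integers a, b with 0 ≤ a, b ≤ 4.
The identity holds for every pair in the range. For instance at (a, b) = (3, 3): both sides equal 6.

Answer: Always true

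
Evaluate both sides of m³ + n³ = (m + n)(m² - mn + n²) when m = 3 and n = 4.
LHS = 3³ + 4³ = 91
RHS = (3 + 4)(3² - 3·4 + 4²) = 91

LHS = RHS: the two sides agree.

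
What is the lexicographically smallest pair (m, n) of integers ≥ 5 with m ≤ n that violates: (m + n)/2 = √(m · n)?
(m, n) = (5, 6)

At (5, 5): both sides equal 5, so it holds there.

Substituting (5, 6) into the claim:
LHS = (5 + 6)/2 = 11/2
RHS = √(5 · 6) = √(30) ≈ 5.477

Since LHS ≠ RHS, this pair disproves the claim, and no lexicographically smaller pair (m ≤ n, integers ≥ 5) does.

For instance (7, 9) is also a counterexample (LHS = 8, RHS = 3·√(7) ≈ 7.937), but it's lexicographically larger.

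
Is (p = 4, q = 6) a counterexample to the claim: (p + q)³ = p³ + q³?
Substituting p = 4, q = 6:
LHS = (4 + 6)³ = 1000
RHS = 4³ + 6³ = 280

Since LHS ≠ RHS, this pair disproves the claim.

Answer: Yes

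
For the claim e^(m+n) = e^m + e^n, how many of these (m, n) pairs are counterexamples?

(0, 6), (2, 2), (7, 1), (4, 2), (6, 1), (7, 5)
Testing each pair:
(0, 6): LHS = e^6 ≈ 403.4, RHS = 1 + e^6 ≈ 404.4 → counterexample
(2, 2): LHS = e^4 ≈ 54.6, RHS = 2·e^2 ≈ 14.78 → counterexample
(7, 1): LHS = e^8 ≈ 2981, RHS = e + e^7 ≈ 1099 → counterexample
(4, 2): LHS = e^6 ≈ 403.4, RHS = e^2 + e^4 ≈ 61.99 → counterexample
(6, 1): LHS = e^7 ≈ 1097, RHS = e + e^6 ≈ 406.1 → counterexample
(7, 5): LHS = e^12 ≈ 162754.8, RHS = e^5 + e^7 ≈ 1245 → counterexample

That makes 6 counterexamples.

Answer: 6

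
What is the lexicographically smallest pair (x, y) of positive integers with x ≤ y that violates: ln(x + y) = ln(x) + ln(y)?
Substituting (1, 1) into the claim:
LHS = ln(1 + 1) = ln(2) ≈ 0.6931
RHS = ln(1) + ln(1) = 0

Since LHS ≠ RHS, this pair disproves the claim, and no lexicographically smaller pair (x ≤ y, positive integers) does.

For instance (6, 6) is also a counterexample (LHS = ln(12) ≈ 2.485, RHS = 2·ln(6) ≈ 3.584), but it's lexicographically larger.

Answer: (x, y) = (1, 1)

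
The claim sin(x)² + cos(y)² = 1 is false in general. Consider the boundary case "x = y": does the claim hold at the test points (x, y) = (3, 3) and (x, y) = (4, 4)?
Yes, holds at both test points

At (3, 3): LHS = sin(3)² + cos(3)² = 1, RHS = 1 → equal
At (4, 4): LHS = cos(4)² + sin(4)² = 1, RHS = 1 → equal

So the claim does hold at both of these boundary points, even though it is not an identity.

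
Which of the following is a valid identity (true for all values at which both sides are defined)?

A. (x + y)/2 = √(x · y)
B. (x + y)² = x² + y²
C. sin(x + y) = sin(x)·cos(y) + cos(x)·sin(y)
A: fails at (4, 6) — LHS = 5, RHS = 2·√(6) ≈ 4.899.
B: fails at (6, 7) — LHS = 169, RHS = 85.
C: holds — e.g. at (5, 8), both sides equal sin(13) ≈ 0.4202.

Answer: C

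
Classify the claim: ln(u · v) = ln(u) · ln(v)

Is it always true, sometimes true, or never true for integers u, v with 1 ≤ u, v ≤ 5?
Sometimes true

It holds at (u, v) = (1, 1) (both sides equal 0), but fails at (u, v) = (2, 1) (LHS = ln(2) ≈ 0.6931, RHS = 0).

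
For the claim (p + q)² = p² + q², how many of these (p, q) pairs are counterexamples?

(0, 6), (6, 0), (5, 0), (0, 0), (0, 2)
Testing each pair:
(0, 6): LHS = 36, RHS = 36 → satisfies claim
(6, 0): LHS = 36, RHS = 36 → satisfies claim
(5, 0): LHS = 25, RHS = 25 → satisfies claim
(0, 0): LHS = 0, RHS = 0 → satisfies claim
(0, 2): LHS = 4, RHS = 4 → satisfies claim

That makes 0 counterexamples.

Answer: 0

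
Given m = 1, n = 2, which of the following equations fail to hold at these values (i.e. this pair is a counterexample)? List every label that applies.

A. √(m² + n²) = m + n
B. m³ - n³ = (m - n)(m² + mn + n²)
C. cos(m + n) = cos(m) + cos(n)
A, C

Evaluating each claim at the given values:
A. LHS = √(5) ≈ 2.236, RHS = 3 → fails here (LHS ≠ RHS)
B. LHS = -7, RHS = -7 → holds here (LHS = RHS)
C. LHS = cos(3) ≈ -0.99, RHS = cos(2) + cos(1) ≈ 0.1242 → fails here (LHS ≠ RHS)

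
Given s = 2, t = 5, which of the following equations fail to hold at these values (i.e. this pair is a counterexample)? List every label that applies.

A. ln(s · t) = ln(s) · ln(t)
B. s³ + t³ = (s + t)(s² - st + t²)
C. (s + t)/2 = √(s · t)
Evaluating each claim at the given values:
A. LHS = ln(10) ≈ 2.303, RHS = ln(2)·ln(5) ≈ 1.116 → fails here (LHS ≠ RHS)
B. LHS = 133, RHS = 133 → holds here (LHS = RHS)
C. LHS = 7/2, RHS = √(10) ≈ 3.162 → fails here (LHS ≠ RHS)

Answer: A, C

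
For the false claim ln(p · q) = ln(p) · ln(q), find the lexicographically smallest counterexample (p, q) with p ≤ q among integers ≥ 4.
Substituting (4, 4) into the claim:
LHS = ln(4 · 4) = ln(16) ≈ 2.773
RHS = ln(4) · ln(4) = ln(4)² ≈ 1.922

Since LHS ≠ RHS, this pair disproves the claim, and no lexicographically smaller pair (p ≤ q, integers ≥ 4) does.

For instance (6, 10) is also a counterexample (LHS = ln(60) ≈ 4.094, RHS = ln(6)·ln(10) ≈ 4.126), but it's lexicographically larger.

Answer: (p, q) = (4, 4)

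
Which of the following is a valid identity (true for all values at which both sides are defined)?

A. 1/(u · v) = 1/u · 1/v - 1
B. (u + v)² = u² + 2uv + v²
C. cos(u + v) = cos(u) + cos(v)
B

A: fails at (1, 2) — LHS = 1/2, RHS = -1/2.
B: holds — e.g. at (0, 1), both sides equal 1.
C: fails at (4, 6) — LHS = cos(10) ≈ -0.8391, RHS = cos(4) + cos(6) ≈ 0.3065.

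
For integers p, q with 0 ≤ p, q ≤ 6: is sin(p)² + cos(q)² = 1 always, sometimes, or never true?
It holds at (p, q) = (0, 0) (both sides equal 1), but fails at (p, q) = (1, 6) (LHS = sin(1)² + cos(6)² ≈ 1.63, RHS = 1).

Answer: Sometimes true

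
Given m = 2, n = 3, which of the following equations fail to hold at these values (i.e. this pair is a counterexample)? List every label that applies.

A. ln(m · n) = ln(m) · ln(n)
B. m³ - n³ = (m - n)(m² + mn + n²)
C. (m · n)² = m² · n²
Evaluating each claim at the given values:
A. LHS = ln(6) ≈ 1.792, RHS = ln(2)·ln(3) ≈ 0.7615 → fails here (LHS ≠ RHS)
B. LHS = -19, RHS = -19 → holds here (LHS = RHS)
C. LHS = 36, RHS = 36 → holds here (LHS = RHS)

Answer: A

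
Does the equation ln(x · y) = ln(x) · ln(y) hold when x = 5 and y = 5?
Fails

Substituting x = 5, y = 5:

LHS = ln(5 · 5) = ln(25) ≈ 3.219
RHS = ln(5) · ln(5) = ln(5)² ≈ 2.59

LHS ≠ RHS, so the equation does not hold at this point.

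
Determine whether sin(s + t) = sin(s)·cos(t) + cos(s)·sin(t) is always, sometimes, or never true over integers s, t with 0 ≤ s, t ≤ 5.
The identity holds for every pair in the range. For instance at (s, t) = (0, 0): both sides equal 0.

Answer: Always true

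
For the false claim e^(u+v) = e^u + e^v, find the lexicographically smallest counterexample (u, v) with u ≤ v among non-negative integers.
(u, v) = (0, 0)

Substituting (0, 0) into the claim:
LHS = e^(0+0) = 1
RHS = e^0 + e^0 = 2

Since LHS ≠ RHS, this pair disproves the claim, and no lexicographically smaller pair (u ≤ v, non-negative integers) does.

For instance (3, 3) is also a counterexample (LHS = e^6 ≈ 403.4, RHS = 2·e^3 ≈ 40.17), but it's lexicographically larger.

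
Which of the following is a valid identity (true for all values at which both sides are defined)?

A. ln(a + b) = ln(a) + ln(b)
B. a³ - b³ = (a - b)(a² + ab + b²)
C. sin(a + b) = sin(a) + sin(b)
B

A: fails at (1, 2) — LHS = ln(3) ≈ 1.099, RHS = ln(2) ≈ 0.6931.
B: holds — e.g. at (2, 5), both sides equal -117.
C: fails at (2, 3) — LHS = sin(5) ≈ -0.9589, RHS = sin(3) + sin(2) ≈ 1.05.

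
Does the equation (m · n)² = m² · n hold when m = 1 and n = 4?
Substituting m = 1, n = 4:

LHS = (1 · 4)² = 16
RHS = 1² · 4 = 4

LHS ≠ RHS, so the equation does not hold at this point.

Answer: Fails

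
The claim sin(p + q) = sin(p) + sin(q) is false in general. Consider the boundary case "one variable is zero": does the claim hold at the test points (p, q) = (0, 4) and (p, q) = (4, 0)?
Yes, holds at both test points

At (0, 4): LHS = sin(4) ≈ -0.7568, RHS = sin(4) ≈ -0.7568 → equal
At (4, 0): LHS = sin(4) ≈ -0.7568, RHS = sin(4) ≈ -0.7568 → equal

So the claim does hold at both of these boundary points, even though it is not an identity.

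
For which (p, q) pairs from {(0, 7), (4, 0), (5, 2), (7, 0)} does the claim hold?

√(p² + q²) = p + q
Testing each pair:
(0, 7): LHS = 7, RHS = 7 → holds
(4, 0): LHS = 4, RHS = 4 → holds
(5, 2): LHS = √(29) ≈ 5.385, RHS = 7 → fails
(7, 0): LHS = 7, RHS = 7 → holds

3 of 4 pairs satisfy the claim.

Answer: (0, 7), (4, 0), (7, 0)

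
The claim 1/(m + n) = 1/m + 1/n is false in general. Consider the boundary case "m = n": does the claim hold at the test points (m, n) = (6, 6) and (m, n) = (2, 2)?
At (6, 6): LHS = 1/12 ≠ RHS = 1/3
At (2, 2): LHS = 1/4 ≠ RHS = 1

Answer: No, fails at both test points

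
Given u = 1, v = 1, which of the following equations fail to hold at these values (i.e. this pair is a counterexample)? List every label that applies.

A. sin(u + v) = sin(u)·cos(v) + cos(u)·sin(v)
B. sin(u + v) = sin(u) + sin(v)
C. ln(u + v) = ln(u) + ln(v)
B, C

Evaluating each claim at the given values:
A. LHS = sin(2) ≈ 0.9093, RHS = 2·sin(1)·cos(1) ≈ 0.9093 → holds here (LHS = RHS)
B. LHS = sin(2) ≈ 0.9093, RHS = 2·sin(1) ≈ 1.683 → fails here (LHS ≠ RHS)
C. LHS = ln(2) ≈ 0.6931, RHS = 0 → fails here (LHS ≠ RHS)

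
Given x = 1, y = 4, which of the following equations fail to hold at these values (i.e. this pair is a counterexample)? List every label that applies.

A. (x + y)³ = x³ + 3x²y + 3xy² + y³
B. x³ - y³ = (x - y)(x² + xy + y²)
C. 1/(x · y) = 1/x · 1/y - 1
C

Evaluating each claim at the given values:
A. LHS = 125, RHS = 125 → holds here (LHS = RHS)
B. LHS = -63, RHS = -63 → holds here (LHS = RHS)
C. LHS = 1/4, RHS = -3/4 → fails here (LHS ≠ RHS)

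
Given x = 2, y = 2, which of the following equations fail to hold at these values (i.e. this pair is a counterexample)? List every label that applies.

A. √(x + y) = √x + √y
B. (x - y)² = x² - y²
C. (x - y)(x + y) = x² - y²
Evaluating each claim at the given values:
A. LHS = 2, RHS = 2·√(2) ≈ 2.828 → fails here (LHS ≠ RHS)
B. LHS = 0, RHS = 0 → holds here (LHS = RHS)
C. LHS = 0, RHS = 0 → holds here (LHS = RHS)

Answer: A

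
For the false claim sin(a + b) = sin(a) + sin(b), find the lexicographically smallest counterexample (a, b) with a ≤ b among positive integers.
(a, b) = (1, 1)

Substituting (1, 1) into the claim:
LHS = sin(1 + 1) = sin(2) ≈ 0.9093
RHS = sin(1) + sin(1) = 2·sin(1) ≈ 1.683

Since LHS ≠ RHS, this pair disproves the claim, and no lexicographically smaller pair (a ≤ b, positive integers) does.

For instance (4, 6) is also a counterexample (LHS = sin(10) ≈ -0.544, RHS = sin(4) + sin(6) ≈ -1.036), but it's lexicographically larger.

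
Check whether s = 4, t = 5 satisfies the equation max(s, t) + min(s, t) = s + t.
Substituting s = 4, t = 5:

LHS = max(4, 5) + min(4, 5) = 9
RHS = 4 + 5 = 9

LHS = RHS, so the equation holds at this point.

Answer: Holds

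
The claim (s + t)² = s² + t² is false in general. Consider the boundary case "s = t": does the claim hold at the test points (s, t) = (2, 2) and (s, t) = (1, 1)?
No, fails at both test points

At (2, 2): LHS = 16 ≠ RHS = 8
At (1, 1): LHS = 4 ≠ RHS = 2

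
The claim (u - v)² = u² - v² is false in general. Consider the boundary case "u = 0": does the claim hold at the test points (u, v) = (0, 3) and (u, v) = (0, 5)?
No, fails at both test points

At (0, 3): LHS = 9 ≠ RHS = -9
At (0, 5): LHS = 25 ≠ RHS = -25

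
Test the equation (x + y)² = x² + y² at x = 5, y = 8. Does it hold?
Fails

Substituting x = 5, y = 8:

LHS = (5 + 8)² = 169
RHS = 5² + 8² = 89

LHS ≠ RHS, so the equation does not hold at this point.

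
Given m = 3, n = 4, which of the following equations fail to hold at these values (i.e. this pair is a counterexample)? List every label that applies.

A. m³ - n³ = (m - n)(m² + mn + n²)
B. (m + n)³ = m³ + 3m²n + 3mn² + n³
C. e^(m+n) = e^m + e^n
C

Evaluating each claim at the given values:
A. LHS = -37, RHS = -37 → holds here (LHS = RHS)
B. LHS = 343, RHS = 343 → holds here (LHS = RHS)
C. LHS = e^7 ≈ 1097, RHS = e^3 + e^4 ≈ 74.68 → fails here (LHS ≠ RHS)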